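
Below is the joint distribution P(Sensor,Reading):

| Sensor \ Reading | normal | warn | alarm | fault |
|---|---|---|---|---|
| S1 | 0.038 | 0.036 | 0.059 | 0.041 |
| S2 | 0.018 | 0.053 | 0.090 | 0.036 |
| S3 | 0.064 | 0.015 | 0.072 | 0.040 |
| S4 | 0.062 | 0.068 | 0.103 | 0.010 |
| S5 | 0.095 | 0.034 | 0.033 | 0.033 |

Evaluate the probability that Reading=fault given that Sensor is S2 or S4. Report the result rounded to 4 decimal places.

P(Sensor=S2) = 0.018 + 0.053 + 0.090 + 0.036 = 0.197.
P(Sensor=S4) = 0.062 + 0.068 + 0.103 + 0.010 = 0.243.
P(Sensor ∈ {S2, S4}) = 0.197 + 0.243 = 0.440; P(Reading=fault, Sensor ∈ {S2, S4}) = 0.036 + 0.010 = 0.046.
P(Reading=fault | Sensor ∈ {S2, S4}) = 0.046/0.440 = 0.1045.

0.1045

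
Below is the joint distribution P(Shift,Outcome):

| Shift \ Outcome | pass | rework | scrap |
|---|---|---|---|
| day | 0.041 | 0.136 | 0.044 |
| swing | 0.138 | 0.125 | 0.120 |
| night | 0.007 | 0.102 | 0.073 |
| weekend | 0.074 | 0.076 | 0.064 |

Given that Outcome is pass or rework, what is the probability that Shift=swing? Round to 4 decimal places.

P(Outcome=pass) = 0.041 + 0.138 + 0.007 + 0.074 = 0.260.
P(Outcome=rework) = 0.136 + 0.125 + 0.102 + 0.076 = 0.439.
P(Outcome ∈ {pass, rework}) = 0.260 + 0.439 = 0.699; P(Shift=swing, Outcome ∈ {pass, rework}) = 0.138 + 0.125 = 0.263.
P(Shift=swing | Outcome ∈ {pass, rework}) = 0.263/0.699 = 0.3763.

0.3763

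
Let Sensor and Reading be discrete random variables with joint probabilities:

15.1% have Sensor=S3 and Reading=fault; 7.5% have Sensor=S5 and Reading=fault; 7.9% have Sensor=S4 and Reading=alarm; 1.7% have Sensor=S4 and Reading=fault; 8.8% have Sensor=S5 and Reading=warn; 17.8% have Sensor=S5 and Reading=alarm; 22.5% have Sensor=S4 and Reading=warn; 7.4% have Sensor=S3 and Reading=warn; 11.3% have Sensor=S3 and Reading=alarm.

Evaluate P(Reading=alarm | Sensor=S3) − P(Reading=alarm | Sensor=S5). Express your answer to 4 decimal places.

P(Sensor=S3) = 0.074 + 0.113 + 0.151 = 0.338; P(Reading=alarm | Sensor=S3) = 0.113/0.338 = 0.33432.
P(Sensor=S5) = 0.088 + 0.178 + 0.075 = 0.341; P(Reading=alarm | Sensor=S5) = 0.178/0.341 = 0.52199.
Difference = -0.1877.

-0.1877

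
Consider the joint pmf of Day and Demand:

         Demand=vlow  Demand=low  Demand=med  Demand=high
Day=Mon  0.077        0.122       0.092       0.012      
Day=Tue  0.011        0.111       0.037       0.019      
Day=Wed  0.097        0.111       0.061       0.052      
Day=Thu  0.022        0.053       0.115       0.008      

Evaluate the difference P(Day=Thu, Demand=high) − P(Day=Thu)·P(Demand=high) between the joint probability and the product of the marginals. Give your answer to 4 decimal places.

P(Day=Thu) = 0.022 + 0.053 + 0.115 + 0.008 = 0.198.
P(Demand=high) = 0.012 + 0.019 + 0.052 + 0.008 = 0.091.
P(Day=Thu, Demand=high) − P(Day=Thu)P(Demand=high) = 0.008 − 0.198×0.091 = -0.0100.

-0.0100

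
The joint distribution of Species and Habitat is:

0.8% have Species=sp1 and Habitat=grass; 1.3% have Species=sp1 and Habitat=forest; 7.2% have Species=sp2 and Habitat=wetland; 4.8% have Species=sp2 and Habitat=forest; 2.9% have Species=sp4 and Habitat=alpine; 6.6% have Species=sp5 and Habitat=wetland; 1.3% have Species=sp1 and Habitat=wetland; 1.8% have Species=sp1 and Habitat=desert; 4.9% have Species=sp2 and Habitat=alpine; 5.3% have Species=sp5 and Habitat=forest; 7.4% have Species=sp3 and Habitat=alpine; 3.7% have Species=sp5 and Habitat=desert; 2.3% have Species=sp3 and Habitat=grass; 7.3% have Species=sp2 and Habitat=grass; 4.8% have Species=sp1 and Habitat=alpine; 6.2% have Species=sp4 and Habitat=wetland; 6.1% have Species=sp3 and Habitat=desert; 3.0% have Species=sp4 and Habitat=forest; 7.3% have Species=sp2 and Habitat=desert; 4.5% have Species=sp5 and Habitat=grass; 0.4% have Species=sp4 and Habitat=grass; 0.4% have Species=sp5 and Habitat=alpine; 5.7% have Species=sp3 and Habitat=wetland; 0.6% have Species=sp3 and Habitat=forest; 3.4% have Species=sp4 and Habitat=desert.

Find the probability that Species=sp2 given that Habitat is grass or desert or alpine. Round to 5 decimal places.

0.33621

P(Habitat=grass) = 0.008 + 0.073 + 0.023 + 0.004 + 0.045 = 0.153.
P(Habitat=desert) = 0.018 + 0.073 + 0.061 + 0.034 + 0.037 = 0.223.
P(Habitat=alpine) = 0.048 + 0.049 + 0.074 + 0.029 + 0.004 = 0.204.
P(Habitat ∈ {grass, desert, alpine}) = 0.153 + 0.223 + 0.204 = 0.580; P(Species=sp2, Habitat ∈ {grass, desert, alpine}) = 0.073 + 0.073 + 0.049 = 0.195.
P(Species=sp2 | Habitat ∈ {grass, desert, alpine}) = 0.195/0.580 = 0.33621.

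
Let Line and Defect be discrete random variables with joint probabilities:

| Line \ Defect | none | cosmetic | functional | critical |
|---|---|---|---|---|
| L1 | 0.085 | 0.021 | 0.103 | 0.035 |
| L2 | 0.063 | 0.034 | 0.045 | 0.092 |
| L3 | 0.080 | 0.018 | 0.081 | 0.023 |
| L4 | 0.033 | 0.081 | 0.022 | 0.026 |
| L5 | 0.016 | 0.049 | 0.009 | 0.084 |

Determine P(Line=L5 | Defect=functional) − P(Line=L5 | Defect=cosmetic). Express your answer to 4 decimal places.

P(Defect=functional) = 0.103 + 0.045 + 0.081 + 0.022 + 0.009 = 0.260; P(Line=L5 | Defect=functional) = 0.009/0.260 = 0.03462.
P(Defect=cosmetic) = 0.021 + 0.034 + 0.018 + 0.081 + 0.049 = 0.203; P(Line=L5 | Defect=cosmetic) = 0.049/0.203 = 0.24138.
Difference = -0.2068.

-0.2068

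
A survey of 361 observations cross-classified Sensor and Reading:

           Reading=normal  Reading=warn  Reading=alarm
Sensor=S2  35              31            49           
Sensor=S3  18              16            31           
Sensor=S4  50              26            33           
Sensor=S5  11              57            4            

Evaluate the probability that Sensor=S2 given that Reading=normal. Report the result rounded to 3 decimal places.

Total with Reading=normal: 35 + 18 + 50 + 11 = 114.
P(Sensor=S2 | Reading=normal) = 35/114 = 0.307.

0.307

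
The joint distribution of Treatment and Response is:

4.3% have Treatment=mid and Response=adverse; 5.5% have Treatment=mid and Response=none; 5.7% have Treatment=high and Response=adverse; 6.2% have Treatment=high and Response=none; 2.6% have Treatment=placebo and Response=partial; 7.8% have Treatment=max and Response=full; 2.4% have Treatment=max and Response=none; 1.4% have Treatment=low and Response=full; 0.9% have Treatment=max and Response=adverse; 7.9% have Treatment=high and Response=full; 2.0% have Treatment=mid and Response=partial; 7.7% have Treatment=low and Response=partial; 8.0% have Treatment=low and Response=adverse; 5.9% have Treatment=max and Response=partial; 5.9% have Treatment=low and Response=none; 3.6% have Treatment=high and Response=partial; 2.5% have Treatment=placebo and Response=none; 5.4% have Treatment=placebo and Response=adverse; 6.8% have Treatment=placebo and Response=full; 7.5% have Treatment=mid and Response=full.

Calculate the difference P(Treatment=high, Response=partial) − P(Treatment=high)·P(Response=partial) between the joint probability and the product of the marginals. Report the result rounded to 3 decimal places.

P(Treatment=high) = 0.062 + 0.036 + 0.079 + 0.057 = 0.234.
P(Response=partial) = 0.026 + 0.077 + 0.020 + 0.036 + 0.059 = 0.218.
P(Treatment=high, Response=partial) − P(Treatment=high)P(Response=partial) = 0.036 − 0.234×0.218 = -0.015.

-0.015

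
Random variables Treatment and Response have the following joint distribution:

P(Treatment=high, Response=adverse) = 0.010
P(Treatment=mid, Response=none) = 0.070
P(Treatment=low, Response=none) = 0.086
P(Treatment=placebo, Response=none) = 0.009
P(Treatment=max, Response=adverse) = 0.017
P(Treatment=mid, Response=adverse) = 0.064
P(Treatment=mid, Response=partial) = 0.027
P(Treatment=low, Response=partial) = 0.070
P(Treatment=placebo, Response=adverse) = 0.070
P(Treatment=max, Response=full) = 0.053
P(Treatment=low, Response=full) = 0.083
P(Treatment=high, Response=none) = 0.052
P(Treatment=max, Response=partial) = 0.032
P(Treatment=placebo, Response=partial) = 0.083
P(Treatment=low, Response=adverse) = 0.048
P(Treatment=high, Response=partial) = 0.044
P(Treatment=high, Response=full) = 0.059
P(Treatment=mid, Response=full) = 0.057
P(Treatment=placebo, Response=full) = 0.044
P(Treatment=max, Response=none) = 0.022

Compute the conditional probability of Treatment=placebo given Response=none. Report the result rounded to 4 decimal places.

0.0377

P(Response=none) = 0.009 + 0.086 + 0.070 + 0.052 + 0.022 = 0.239.
P(Treatment=placebo | Response=none) = 0.009/0.239 = 0.0377.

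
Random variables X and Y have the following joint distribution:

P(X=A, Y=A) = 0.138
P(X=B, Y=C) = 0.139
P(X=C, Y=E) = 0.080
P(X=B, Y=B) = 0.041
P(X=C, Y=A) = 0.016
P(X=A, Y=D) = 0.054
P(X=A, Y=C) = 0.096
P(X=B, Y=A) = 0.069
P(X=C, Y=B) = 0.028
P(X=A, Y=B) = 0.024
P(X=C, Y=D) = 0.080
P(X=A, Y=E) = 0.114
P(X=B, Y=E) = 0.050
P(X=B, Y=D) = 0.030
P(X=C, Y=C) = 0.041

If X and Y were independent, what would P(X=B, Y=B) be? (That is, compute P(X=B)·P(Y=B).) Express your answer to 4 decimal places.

0.0306

P(X=B) = 0.069 + 0.041 + 0.139 + 0.030 + 0.050 = 0.329.
P(Y=B) = 0.024 + 0.041 + 0.028 = 0.093.
Product: 0.329 × 0.093 = 0.0306.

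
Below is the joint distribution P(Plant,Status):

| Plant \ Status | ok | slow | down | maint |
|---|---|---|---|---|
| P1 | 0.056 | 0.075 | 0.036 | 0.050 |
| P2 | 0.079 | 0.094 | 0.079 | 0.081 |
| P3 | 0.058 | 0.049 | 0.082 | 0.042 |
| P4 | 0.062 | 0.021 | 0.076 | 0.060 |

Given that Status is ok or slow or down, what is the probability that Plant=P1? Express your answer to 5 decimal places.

P(Status=ok) = 0.056 + 0.079 + 0.058 + 0.062 = 0.255.
P(Status=slow) = 0.075 + 0.094 + 0.049 + 0.021 = 0.239.
P(Status=down) = 0.036 + 0.079 + 0.082 + 0.076 = 0.273.
P(Status ∈ {ok, slow, down}) = 0.255 + 0.239 + 0.273 = 0.767; P(Plant=P1, Status ∈ {ok, slow, down}) = 0.056 + 0.075 + 0.036 = 0.167.
P(Plant=P1 | Status ∈ {ok, slow, down}) = 0.167/0.767 = 0.21773.

0.21773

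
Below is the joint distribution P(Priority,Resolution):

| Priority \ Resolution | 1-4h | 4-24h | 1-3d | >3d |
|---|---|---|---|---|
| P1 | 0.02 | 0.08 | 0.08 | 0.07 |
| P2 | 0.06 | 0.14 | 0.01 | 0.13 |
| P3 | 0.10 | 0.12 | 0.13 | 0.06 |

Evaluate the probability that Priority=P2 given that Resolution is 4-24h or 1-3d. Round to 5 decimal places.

P(Resolution=4-24h) = 0.08 + 0.14 + 0.12 = 0.34.
P(Resolution=1-3d) = 0.08 + 0.01 + 0.13 = 0.22.
P(Resolution ∈ {4-24h, 1-3d}) = 0.34 + 0.22 = 0.56; P(Priority=P2, Resolution ∈ {4-24h, 1-3d}) = 0.14 + 0.01 = 0.15.
P(Priority=P2 | Resolution ∈ {4-24h, 1-3d}) = 0.15/0.56 = 0.26786.

0.26786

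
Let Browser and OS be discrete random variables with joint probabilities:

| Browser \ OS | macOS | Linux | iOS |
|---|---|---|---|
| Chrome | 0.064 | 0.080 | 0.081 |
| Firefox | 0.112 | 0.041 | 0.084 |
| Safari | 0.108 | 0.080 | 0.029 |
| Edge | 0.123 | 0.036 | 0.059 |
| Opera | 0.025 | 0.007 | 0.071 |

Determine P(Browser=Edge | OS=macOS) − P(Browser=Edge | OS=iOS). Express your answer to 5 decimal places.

0.10262

P(OS=macOS) = 0.064 + 0.112 + 0.108 + 0.123 + 0.025 = 0.432; P(Browser=Edge | OS=macOS) = 0.123/0.432 = 0.284722.
P(OS=iOS) = 0.081 + 0.084 + 0.029 + 0.059 + 0.071 = 0.324; P(Browser=Edge | OS=iOS) = 0.059/0.324 = 0.182099.
Difference = 0.10262.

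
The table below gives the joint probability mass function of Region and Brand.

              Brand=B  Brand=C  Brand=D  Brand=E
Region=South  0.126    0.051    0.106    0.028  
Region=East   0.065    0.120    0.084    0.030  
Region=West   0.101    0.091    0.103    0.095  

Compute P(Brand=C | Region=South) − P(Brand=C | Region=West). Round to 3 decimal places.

-0.069

P(Region=South) = 0.126 + 0.051 + 0.106 + 0.028 = 0.311; P(Brand=C | Region=South) = 0.051/0.311 = 0.1640.
P(Region=West) = 0.101 + 0.091 + 0.103 + 0.095 = 0.390; P(Brand=C | Region=West) = 0.091/0.390 = 0.2333.
Difference = -0.069.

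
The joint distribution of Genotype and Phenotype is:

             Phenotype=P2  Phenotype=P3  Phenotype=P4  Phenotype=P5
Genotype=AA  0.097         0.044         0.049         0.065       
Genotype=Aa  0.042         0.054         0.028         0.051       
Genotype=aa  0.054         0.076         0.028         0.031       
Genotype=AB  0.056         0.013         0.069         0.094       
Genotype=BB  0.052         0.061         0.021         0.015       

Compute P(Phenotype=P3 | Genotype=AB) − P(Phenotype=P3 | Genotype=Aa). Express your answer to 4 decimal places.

-0.2525

P(Genotype=AB) = 0.056 + 0.013 + 0.069 + 0.094 = 0.232; P(Phenotype=P3 | Genotype=AB) = 0.013/0.232 = 0.05603.
P(Genotype=Aa) = 0.042 + 0.054 + 0.028 + 0.051 = 0.175; P(Phenotype=P3 | Genotype=Aa) = 0.054/0.175 = 0.30857.
Difference = -0.2525.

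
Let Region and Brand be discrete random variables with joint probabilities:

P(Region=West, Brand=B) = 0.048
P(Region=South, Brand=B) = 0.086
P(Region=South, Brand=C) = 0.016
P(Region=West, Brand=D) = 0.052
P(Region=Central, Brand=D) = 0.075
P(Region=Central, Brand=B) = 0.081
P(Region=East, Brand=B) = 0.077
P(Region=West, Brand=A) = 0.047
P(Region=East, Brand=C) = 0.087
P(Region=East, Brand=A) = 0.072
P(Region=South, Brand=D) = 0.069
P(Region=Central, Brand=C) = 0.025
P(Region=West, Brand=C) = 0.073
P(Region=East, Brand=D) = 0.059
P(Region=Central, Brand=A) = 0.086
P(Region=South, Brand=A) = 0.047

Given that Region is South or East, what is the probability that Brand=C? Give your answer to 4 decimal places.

0.2008

P(Region=South) = 0.047 + 0.086 + 0.016 + 0.069 = 0.218.
P(Region=East) = 0.072 + 0.077 + 0.087 + 0.059 = 0.295.
P(Region ∈ {South, East}) = 0.218 + 0.295 = 0.513; P(Brand=C, Region ∈ {South, East}) = 0.016 + 0.087 = 0.103.
P(Brand=C | Region ∈ {South, East}) = 0.103/0.513 = 0.2008.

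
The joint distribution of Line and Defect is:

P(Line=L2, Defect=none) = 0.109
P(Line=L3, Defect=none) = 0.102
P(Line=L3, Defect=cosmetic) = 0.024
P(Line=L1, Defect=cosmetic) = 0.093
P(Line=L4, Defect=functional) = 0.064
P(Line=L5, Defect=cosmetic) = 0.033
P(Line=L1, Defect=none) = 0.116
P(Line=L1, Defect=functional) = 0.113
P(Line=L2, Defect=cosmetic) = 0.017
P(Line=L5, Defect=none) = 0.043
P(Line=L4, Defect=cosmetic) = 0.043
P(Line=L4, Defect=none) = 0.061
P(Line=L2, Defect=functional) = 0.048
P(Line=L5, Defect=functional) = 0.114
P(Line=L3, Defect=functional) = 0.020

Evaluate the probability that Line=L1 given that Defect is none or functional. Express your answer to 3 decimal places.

P(Defect=none) = 0.116 + 0.109 + 0.102 + 0.061 + 0.043 = 0.431.
P(Defect=functional) = 0.113 + 0.048 + 0.020 + 0.064 + 0.114 = 0.359.
P(Defect ∈ {none, functional}) = 0.431 + 0.359 = 0.790; P(Line=L1, Defect ∈ {none, functional}) = 0.116 + 0.113 = 0.229.
P(Line=L1 | Defect ∈ {none, functional}) = 0.229/0.790 = 0.290.

0.290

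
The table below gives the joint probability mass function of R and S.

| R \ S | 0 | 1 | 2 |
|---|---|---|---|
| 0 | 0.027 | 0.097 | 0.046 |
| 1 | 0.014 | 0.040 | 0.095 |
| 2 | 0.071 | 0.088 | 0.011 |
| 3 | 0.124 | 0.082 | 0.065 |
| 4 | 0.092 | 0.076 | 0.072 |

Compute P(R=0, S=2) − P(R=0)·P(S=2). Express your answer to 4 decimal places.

-0.0031

P(R=0) = 0.027 + 0.097 + 0.046 = 0.170.
P(S=2) = 0.046 + 0.095 + 0.011 + 0.065 + 0.072 = 0.289.
P(R=0, S=2) − P(R=0)P(S=2) = 0.046 − 0.170×0.289 = -0.0031.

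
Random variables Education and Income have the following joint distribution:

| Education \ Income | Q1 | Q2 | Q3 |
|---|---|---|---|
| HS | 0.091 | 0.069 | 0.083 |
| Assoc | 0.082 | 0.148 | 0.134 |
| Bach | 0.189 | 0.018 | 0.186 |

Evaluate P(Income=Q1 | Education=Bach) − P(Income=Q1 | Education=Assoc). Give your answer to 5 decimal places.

0.25564

P(Education=Bach) = 0.189 + 0.018 + 0.186 = 0.393; P(Income=Q1 | Education=Bach) = 0.189/0.393 = 0.480916.
P(Education=Assoc) = 0.082 + 0.148 + 0.134 = 0.364; P(Income=Q1 | Education=Assoc) = 0.082/0.364 = 0.225275.
Difference = 0.25564.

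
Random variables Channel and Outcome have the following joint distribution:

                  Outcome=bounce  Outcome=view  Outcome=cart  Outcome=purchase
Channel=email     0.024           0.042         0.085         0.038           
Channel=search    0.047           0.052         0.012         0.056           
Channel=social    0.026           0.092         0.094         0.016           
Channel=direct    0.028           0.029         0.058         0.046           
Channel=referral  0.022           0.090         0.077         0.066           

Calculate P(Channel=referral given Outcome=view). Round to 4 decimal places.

0.2951

P(Outcome=view) = 0.042 + 0.052 + 0.092 + 0.029 + 0.090 = 0.305.
P(Channel=referral | Outcome=view) = 0.090/0.305 = 0.2951.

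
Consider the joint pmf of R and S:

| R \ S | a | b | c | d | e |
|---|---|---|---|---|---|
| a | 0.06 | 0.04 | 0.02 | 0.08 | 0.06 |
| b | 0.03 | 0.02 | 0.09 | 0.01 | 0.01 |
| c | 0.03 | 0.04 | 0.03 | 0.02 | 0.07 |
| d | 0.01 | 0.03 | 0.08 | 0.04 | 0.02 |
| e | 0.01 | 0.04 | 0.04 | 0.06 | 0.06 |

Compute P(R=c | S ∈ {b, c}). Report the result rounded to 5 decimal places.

P(S=b) = 0.04 + 0.02 + 0.04 + 0.03 + 0.04 = 0.17.
P(S=c) = 0.02 + 0.09 + 0.03 + 0.08 + 0.04 = 0.26.
P(S ∈ {b, c}) = 0.17 + 0.26 = 0.43; P(R=c, S ∈ {b, c}) = 0.04 + 0.03 = 0.07.
P(R=c | S ∈ {b, c}) = 0.07/0.43 = 0.16279.

0.16279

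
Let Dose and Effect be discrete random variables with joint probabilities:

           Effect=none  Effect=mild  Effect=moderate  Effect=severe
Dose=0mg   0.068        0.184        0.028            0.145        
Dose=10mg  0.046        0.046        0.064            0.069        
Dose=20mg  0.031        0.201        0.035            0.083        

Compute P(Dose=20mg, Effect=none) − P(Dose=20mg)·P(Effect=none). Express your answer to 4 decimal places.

-0.0198

P(Dose=20mg) = 0.031 + 0.201 + 0.035 + 0.083 = 0.350.
P(Effect=none) = 0.068 + 0.046 + 0.031 = 0.145.
P(Dose=20mg, Effect=none) − P(Dose=20mg)P(Effect=none) = 0.031 − 0.350×0.145 = -0.0198.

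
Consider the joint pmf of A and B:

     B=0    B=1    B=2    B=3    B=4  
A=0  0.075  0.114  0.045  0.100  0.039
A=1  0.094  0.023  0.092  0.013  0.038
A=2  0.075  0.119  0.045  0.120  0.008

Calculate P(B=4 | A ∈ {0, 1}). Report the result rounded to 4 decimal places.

0.1216

P(A=0) = 0.075 + 0.114 + 0.045 + 0.100 + 0.039 = 0.373.
P(A=1) = 0.094 + 0.023 + 0.092 + 0.013 + 0.038 = 0.260.
P(A ∈ {0, 1}) = 0.373 + 0.260 = 0.633; P(B=4, A ∈ {0, 1}) = 0.039 + 0.038 = 0.077.
P(B=4 | A ∈ {0, 1}) = 0.077/0.633 = 0.1216.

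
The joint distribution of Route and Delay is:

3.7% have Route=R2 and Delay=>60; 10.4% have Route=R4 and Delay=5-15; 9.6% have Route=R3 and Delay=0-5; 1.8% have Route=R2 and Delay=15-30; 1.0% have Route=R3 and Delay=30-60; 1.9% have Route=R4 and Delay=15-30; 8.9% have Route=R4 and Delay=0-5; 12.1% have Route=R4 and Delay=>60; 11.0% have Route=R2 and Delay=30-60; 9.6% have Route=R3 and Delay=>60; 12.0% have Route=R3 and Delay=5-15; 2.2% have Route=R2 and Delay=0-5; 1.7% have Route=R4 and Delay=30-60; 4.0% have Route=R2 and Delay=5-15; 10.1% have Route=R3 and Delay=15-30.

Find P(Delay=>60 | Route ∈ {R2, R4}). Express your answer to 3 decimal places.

0.274

P(Route=R2) = 0.022 + 0.040 + 0.018 + 0.110 + 0.037 = 0.227.
P(Route=R4) = 0.089 + 0.104 + 0.019 + 0.017 + 0.121 = 0.350.
P(Route ∈ {R2, R4}) = 0.227 + 0.350 = 0.577; P(Delay=>60, Route ∈ {R2, R4}) = 0.037 + 0.121 = 0.158.
P(Delay=>60 | Route ∈ {R2, R4}) = 0.158/0.577 = 0.274.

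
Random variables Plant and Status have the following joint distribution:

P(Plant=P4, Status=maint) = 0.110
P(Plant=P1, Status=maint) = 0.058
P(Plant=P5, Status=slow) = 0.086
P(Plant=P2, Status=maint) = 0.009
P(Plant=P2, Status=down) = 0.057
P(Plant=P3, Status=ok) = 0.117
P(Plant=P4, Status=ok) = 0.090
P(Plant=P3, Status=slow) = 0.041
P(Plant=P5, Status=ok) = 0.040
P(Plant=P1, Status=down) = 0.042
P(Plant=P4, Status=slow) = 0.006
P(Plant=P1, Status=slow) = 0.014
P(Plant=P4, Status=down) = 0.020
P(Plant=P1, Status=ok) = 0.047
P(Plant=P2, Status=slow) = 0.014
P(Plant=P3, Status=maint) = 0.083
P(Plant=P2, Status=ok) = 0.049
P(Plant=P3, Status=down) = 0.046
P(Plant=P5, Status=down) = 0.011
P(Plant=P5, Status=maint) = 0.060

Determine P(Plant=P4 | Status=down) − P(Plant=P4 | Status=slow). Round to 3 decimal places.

P(Status=down) = 0.042 + 0.057 + 0.046 + 0.020 + 0.011 = 0.176; P(Plant=P4 | Status=down) = 0.020/0.176 = 0.1136.
P(Status=slow) = 0.014 + 0.014 + 0.041 + 0.006 + 0.086 = 0.161; P(Plant=P4 | Status=slow) = 0.006/0.161 = 0.0373.
Difference = 0.076.

0.076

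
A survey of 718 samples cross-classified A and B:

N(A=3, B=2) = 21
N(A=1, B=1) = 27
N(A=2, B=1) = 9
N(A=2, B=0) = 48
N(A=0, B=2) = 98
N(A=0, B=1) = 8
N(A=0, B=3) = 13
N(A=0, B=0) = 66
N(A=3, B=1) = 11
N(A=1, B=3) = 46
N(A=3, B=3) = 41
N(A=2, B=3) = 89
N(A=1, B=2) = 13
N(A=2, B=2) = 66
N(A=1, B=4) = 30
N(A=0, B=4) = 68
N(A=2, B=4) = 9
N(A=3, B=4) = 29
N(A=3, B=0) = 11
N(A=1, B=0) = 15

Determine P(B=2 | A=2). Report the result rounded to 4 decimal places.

Total with A=2: 48 + 9 + 66 + 89 + 9 = 221.
P(B=2 | A=2) = 66/221 = 0.2986.

0.2986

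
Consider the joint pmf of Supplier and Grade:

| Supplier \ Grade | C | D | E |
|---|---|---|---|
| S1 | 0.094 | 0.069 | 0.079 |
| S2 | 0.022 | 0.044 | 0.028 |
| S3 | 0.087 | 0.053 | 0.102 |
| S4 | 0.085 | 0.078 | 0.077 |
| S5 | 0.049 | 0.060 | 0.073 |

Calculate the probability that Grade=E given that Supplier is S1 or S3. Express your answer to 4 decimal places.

0.3740

P(Supplier=S1) = 0.094 + 0.069 + 0.079 = 0.242.
P(Supplier=S3) = 0.087 + 0.053 + 0.102 = 0.242.
P(Supplier ∈ {S1, S3}) = 0.242 + 0.242 = 0.484; P(Grade=E, Supplier ∈ {S1, S3}) = 0.079 + 0.102 = 0.181.
P(Grade=E | Supplier ∈ {S1, S3}) = 0.181/0.484 = 0.3740.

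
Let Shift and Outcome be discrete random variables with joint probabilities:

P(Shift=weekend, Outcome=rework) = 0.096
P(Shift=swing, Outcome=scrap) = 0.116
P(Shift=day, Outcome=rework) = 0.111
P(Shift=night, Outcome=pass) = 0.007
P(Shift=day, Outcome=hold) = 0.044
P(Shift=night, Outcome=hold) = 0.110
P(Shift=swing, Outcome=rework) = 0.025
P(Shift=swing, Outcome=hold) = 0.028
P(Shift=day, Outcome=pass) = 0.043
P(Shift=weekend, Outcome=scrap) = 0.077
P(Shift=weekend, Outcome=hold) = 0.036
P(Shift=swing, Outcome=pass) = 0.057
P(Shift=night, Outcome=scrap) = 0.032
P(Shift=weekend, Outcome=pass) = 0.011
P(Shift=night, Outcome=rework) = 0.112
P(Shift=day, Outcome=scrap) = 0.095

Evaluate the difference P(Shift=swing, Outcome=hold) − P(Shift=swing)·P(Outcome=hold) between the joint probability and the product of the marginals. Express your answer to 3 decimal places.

-0.021

P(Shift=swing) = 0.057 + 0.025 + 0.116 + 0.028 = 0.226.
P(Outcome=hold) = 0.044 + 0.028 + 0.110 + 0.036 = 0.218.
P(Shift=swing, Outcome=hold) − P(Shift=swing)P(Outcome=hold) = 0.028 − 0.226×0.218 = -0.021.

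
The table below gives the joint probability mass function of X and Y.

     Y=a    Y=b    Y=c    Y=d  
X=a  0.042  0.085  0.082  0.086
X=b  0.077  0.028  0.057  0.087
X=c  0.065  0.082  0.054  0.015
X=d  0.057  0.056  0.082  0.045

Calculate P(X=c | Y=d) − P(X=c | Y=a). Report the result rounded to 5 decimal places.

-0.20533

P(Y=d) = 0.086 + 0.087 + 0.015 + 0.045 = 0.233; P(X=c | Y=d) = 0.015/0.233 = 0.064378.
P(Y=a) = 0.042 + 0.077 + 0.065 + 0.057 = 0.241; P(X=c | Y=a) = 0.065/0.241 = 0.269710.
Difference = -0.20533.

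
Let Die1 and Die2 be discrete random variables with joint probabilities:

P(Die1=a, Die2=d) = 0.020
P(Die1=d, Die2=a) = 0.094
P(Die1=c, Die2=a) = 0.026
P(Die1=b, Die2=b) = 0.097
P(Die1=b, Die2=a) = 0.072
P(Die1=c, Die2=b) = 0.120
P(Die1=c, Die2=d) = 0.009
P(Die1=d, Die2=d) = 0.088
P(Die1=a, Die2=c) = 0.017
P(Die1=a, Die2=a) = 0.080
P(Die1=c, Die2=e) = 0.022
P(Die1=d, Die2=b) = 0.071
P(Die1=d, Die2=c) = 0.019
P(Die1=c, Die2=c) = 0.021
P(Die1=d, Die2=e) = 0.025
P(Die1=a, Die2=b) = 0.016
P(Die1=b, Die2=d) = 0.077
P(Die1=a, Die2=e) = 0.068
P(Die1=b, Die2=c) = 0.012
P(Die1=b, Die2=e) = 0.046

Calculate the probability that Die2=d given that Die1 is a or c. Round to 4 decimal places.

0.0727

P(Die1=a) = 0.080 + 0.016 + 0.017 + 0.020 + 0.068 = 0.201.
P(Die1=c) = 0.026 + 0.120 + 0.021 + 0.009 + 0.022 = 0.198.
P(Die1 ∈ {a, c}) = 0.201 + 0.198 = 0.399; P(Die2=d, Die1 ∈ {a, c}) = 0.020 + 0.009 = 0.029.
P(Die2=d | Die1 ∈ {a, c}) = 0.029/0.399 = 0.0727.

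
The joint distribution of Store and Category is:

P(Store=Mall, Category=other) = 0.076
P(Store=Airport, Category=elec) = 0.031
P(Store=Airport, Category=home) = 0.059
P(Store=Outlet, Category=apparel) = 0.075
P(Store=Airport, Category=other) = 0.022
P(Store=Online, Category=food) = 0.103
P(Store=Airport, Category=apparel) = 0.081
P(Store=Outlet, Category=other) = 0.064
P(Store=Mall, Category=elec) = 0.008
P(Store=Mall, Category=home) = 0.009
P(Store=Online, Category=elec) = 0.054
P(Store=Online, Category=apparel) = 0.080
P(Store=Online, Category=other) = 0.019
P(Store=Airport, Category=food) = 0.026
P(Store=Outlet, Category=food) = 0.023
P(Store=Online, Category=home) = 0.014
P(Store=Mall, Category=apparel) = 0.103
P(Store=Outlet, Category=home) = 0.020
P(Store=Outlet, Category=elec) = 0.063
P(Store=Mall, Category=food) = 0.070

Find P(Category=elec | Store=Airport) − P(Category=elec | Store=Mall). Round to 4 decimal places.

0.1115

P(Store=Airport) = 0.026 + 0.081 + 0.031 + 0.059 + 0.022 = 0.219; P(Category=elec | Store=Airport) = 0.031/0.219 = 0.14155.
P(Store=Mall) = 0.070 + 0.103 + 0.008 + 0.009 + 0.076 = 0.266; P(Category=elec | Store=Mall) = 0.008/0.266 = 0.03008.
Difference = 0.1115.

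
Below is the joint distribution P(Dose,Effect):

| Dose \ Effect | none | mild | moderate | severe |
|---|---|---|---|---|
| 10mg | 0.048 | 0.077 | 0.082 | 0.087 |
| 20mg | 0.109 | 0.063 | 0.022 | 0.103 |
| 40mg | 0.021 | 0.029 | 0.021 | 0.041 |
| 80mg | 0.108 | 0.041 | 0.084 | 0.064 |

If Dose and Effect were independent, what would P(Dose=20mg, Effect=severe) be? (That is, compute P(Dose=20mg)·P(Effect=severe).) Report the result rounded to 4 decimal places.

P(Dose=20mg) = 0.109 + 0.063 + 0.022 + 0.103 = 0.297.
P(Effect=severe) = 0.087 + 0.103 + 0.041 + 0.064 = 0.295.
Product: 0.297 × 0.295 = 0.0876.

0.0876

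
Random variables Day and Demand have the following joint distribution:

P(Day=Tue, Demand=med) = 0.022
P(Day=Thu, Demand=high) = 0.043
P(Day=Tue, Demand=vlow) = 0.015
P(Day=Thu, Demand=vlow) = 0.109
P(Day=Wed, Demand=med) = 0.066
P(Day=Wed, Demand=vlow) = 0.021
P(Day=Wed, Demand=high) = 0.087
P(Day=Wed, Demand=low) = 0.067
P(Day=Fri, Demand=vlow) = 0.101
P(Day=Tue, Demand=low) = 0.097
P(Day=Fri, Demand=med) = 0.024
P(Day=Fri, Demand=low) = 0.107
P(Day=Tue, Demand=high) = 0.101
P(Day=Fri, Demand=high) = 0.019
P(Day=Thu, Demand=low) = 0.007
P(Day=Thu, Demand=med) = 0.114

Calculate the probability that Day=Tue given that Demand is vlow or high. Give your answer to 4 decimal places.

0.2339

P(Demand=vlow) = 0.015 + 0.021 + 0.109 + 0.101 = 0.246.
P(Demand=high) = 0.101 + 0.087 + 0.043 + 0.019 = 0.250.
P(Demand ∈ {vlow, high}) = 0.246 + 0.250 = 0.496; P(Day=Tue, Demand ∈ {vlow, high}) = 0.015 + 0.101 = 0.116.
P(Day=Tue | Demand ∈ {vlow, high}) = 0.116/0.496 = 0.2339.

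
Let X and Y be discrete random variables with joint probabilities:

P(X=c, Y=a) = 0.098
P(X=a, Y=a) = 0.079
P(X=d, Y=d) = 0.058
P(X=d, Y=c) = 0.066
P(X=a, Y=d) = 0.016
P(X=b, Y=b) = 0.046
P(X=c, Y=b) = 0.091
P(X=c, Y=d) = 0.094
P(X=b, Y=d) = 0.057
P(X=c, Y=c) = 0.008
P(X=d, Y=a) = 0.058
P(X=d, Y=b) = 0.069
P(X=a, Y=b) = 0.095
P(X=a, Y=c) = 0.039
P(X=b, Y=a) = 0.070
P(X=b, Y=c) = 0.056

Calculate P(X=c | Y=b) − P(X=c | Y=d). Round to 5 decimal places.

P(Y=b) = 0.095 + 0.046 + 0.091 + 0.069 = 0.301; P(X=c | Y=b) = 0.091/0.301 = 0.302326.
P(Y=d) = 0.016 + 0.057 + 0.094 + 0.058 = 0.225; P(X=c | Y=d) = 0.094/0.225 = 0.417778.
Difference = -0.11545.

-0.11545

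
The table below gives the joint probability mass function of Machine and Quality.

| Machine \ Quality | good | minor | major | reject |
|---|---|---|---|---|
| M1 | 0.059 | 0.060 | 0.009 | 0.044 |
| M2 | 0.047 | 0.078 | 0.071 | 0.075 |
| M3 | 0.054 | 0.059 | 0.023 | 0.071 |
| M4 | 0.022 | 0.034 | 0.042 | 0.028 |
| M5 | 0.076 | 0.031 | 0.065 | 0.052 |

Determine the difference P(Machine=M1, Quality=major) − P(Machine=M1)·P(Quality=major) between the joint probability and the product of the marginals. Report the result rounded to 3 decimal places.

-0.027

P(Machine=M1) = 0.059 + 0.060 + 0.009 + 0.044 = 0.172.
P(Quality=major) = 0.009 + 0.071 + 0.023 + 0.042 + 0.065 = 0.210.
P(Machine=M1, Quality=major) − P(Machine=M1)P(Quality=major) = 0.009 − 0.172×0.210 = -0.027.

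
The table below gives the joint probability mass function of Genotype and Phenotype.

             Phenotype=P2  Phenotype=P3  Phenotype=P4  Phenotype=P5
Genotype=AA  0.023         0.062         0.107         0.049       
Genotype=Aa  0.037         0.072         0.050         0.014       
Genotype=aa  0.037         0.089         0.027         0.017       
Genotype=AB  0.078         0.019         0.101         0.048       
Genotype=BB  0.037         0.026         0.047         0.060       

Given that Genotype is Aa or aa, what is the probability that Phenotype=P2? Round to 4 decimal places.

0.2157

P(Genotype=Aa) = 0.037 + 0.072 + 0.050 + 0.014 = 0.173.
P(Genotype=aa) = 0.037 + 0.089 + 0.027 + 0.017 = 0.170.
P(Genotype ∈ {Aa, aa}) = 0.173 + 0.170 = 0.343; P(Phenotype=P2, Genotype ∈ {Aa, aa}) = 0.037 + 0.037 = 0.074.
P(Phenotype=P2 | Genotype ∈ {Aa, aa}) = 0.074/0.343 = 0.2157.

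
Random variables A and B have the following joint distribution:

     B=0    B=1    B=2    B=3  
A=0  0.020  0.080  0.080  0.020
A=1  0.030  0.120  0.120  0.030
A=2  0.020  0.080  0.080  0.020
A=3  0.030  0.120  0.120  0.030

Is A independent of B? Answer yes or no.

Every cell satisfies P(A,B) = P(A)·P(B). For instance P(A=1) = 0.300, P(B=1) = 0.400, and 0.300×0.400 = 0.120 matches the joint entry. So A and B are independent.

yes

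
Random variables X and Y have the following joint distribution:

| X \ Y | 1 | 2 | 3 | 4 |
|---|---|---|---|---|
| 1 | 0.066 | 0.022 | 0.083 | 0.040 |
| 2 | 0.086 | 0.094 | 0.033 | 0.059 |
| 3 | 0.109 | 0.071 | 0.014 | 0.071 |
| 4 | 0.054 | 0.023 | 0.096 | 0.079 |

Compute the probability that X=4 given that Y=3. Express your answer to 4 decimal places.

P(Y=3) = 0.083 + 0.033 + 0.014 + 0.096 = 0.226.
P(X=4 | Y=3) = 0.096/0.226 = 0.4248.

0.4248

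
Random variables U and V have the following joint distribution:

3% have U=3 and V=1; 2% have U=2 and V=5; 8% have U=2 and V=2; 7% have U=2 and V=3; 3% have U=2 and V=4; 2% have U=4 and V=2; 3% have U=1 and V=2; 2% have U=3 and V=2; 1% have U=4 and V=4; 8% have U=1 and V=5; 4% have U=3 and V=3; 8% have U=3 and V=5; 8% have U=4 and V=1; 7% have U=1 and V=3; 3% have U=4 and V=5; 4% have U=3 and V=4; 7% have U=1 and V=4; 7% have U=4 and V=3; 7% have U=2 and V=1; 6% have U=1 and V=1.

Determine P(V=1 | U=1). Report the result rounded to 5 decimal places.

P(U=1) = 0.06 + 0.03 + 0.07 + 0.07 + 0.08 = 0.31.
P(V=1 | U=1) = 0.06/0.31 = 0.19355.

0.19355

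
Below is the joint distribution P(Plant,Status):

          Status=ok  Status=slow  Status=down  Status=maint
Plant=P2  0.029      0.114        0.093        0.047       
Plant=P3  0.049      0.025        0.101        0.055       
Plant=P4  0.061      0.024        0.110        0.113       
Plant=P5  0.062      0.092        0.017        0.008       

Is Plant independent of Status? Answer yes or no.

no

P(Plant=P4) = 0.308 and P(Status=slow) = 0.255, so their product is 0.07854, but P(Plant=P4, Status=slow) = 0.024. Since these differ, Plant and Status are not independent.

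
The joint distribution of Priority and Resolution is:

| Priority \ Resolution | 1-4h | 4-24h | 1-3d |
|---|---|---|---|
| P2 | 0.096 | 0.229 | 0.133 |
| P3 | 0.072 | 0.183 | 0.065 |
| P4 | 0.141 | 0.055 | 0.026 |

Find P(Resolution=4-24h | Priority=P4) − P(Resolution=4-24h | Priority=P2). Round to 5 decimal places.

P(Priority=P4) = 0.141 + 0.055 + 0.026 = 0.222; P(Resolution=4-24h | Priority=P4) = 0.055/0.222 = 0.247748.
P(Priority=P2) = 0.096 + 0.229 + 0.133 = 0.458; P(Resolution=4-24h | Priority=P2) = 0.229/0.458 = 0.500000.
Difference = -0.25225.

-0.25225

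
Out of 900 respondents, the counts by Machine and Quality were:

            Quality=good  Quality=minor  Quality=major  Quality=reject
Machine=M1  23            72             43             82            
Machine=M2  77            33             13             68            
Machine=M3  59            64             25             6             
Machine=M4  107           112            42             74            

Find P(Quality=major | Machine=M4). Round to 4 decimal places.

Total with Machine=M4: 107 + 112 + 42 + 74 = 335.
P(Quality=major | Machine=M4) = 42/335 = 0.1254.

0.1254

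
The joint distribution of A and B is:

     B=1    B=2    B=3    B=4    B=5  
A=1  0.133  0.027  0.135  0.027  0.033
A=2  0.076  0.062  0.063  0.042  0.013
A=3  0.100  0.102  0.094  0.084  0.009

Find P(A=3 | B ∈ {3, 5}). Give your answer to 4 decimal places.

P(B=3) = 0.135 + 0.063 + 0.094 = 0.292.
P(B=5) = 0.033 + 0.013 + 0.009 = 0.055.
P(B ∈ {3, 5}) = 0.292 + 0.055 = 0.347; P(A=3, B ∈ {3, 5}) = 0.094 + 0.009 = 0.103.
P(A=3 | B ∈ {3, 5}) = 0.103/0.347 = 0.2968.

0.2968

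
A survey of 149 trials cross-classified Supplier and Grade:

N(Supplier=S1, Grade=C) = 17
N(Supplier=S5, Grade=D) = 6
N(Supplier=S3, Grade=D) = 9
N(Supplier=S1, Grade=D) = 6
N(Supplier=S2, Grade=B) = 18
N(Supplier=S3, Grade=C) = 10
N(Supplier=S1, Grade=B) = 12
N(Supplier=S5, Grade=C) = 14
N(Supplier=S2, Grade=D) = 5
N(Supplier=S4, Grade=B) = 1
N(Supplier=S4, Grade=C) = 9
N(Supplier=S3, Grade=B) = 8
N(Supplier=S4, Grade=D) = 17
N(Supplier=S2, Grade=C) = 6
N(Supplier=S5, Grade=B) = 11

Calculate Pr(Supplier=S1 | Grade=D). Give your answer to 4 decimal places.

0.1395

Total with Grade=D: 6 + 5 + 9 + 17 + 6 = 43.
P(Supplier=S1 | Grade=D) = 6/43 = 0.1395.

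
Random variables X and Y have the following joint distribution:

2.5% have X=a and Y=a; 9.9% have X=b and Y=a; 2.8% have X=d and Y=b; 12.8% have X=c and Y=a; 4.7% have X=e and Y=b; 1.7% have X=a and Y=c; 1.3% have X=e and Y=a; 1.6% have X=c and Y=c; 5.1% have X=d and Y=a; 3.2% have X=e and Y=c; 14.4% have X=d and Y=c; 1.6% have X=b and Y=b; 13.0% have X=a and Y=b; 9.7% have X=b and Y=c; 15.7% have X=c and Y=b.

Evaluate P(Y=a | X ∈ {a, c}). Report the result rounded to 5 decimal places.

P(X=a) = 0.025 + 0.130 + 0.017 = 0.172.
P(X=c) = 0.128 + 0.157 + 0.016 = 0.301.
P(X ∈ {a, c}) = 0.172 + 0.301 = 0.473; P(Y=a, X ∈ {a, c}) = 0.025 + 0.128 = 0.153.
P(Y=a | X ∈ {a, c}) = 0.153/0.473 = 0.32347.

0.32347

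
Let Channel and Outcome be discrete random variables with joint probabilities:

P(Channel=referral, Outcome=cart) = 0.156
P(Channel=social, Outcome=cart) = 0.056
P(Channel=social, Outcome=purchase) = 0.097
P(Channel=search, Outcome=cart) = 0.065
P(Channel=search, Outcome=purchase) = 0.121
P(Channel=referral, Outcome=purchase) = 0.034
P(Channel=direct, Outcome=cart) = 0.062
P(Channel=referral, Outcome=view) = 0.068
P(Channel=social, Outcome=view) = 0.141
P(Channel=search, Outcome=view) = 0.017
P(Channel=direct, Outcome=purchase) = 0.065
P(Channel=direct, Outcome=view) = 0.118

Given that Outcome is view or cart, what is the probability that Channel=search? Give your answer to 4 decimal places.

0.1201

P(Outcome=view) = 0.017 + 0.141 + 0.118 + 0.068 = 0.344.
P(Outcome=cart) = 0.065 + 0.056 + 0.062 + 0.156 = 0.339.
P(Outcome ∈ {view, cart}) = 0.344 + 0.339 = 0.683; P(Channel=search, Outcome ∈ {view, cart}) = 0.017 + 0.065 = 0.082.
P(Channel=search | Outcome ∈ {view, cart}) = 0.082/0.683 = 0.1201.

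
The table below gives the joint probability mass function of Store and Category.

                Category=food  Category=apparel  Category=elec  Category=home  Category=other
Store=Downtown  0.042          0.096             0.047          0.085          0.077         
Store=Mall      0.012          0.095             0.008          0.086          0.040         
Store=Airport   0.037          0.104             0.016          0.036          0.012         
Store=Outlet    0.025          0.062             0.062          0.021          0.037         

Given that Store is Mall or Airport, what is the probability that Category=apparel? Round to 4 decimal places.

P(Store=Mall) = 0.012 + 0.095 + 0.008 + 0.086 + 0.040 = 0.241.
P(Store=Airport) = 0.037 + 0.104 + 0.016 + 0.036 + 0.012 = 0.205.
P(Store ∈ {Mall, Airport}) = 0.241 + 0.205 = 0.446; P(Category=apparel, Store ∈ {Mall, Airport}) = 0.095 + 0.104 = 0.199.
P(Category=apparel | Store ∈ {Mall, Airport}) = 0.199/0.446 = 0.4462.

0.4462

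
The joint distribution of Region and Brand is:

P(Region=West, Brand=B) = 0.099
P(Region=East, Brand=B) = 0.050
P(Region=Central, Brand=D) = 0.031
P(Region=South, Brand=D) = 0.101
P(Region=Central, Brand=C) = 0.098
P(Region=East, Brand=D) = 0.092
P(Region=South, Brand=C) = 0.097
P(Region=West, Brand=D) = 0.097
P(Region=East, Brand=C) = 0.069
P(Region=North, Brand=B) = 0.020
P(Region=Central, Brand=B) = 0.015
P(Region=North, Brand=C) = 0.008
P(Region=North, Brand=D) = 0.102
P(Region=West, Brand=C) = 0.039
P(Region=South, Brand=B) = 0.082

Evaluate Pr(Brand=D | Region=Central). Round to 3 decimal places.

0.215

P(Region=Central) = 0.015 + 0.098 + 0.031 = 0.144.
P(Brand=D | Region=Central) = 0.031/0.144 = 0.215.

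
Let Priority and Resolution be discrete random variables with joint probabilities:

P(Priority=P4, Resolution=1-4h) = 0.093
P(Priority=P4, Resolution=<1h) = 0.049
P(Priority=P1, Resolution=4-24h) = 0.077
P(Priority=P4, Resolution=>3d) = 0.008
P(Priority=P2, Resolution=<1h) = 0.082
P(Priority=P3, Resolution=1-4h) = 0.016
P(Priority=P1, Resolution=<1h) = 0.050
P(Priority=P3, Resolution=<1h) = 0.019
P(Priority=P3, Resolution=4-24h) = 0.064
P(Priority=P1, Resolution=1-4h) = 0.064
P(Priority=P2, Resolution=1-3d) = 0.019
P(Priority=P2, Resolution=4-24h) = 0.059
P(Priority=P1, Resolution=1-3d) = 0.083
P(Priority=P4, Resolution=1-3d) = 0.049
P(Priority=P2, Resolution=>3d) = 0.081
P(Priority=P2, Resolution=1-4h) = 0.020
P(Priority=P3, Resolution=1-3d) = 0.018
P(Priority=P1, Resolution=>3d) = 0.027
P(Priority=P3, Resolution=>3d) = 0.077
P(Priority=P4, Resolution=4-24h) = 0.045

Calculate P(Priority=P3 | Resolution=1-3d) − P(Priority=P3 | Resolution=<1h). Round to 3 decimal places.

0.012

P(Resolution=1-3d) = 0.083 + 0.019 + 0.018 + 0.049 = 0.169; P(Priority=P3 | Resolution=1-3d) = 0.018/0.169 = 0.1065.
P(Resolution=<1h) = 0.050 + 0.082 + 0.019 + 0.049 = 0.200; P(Priority=P3 | Resolution=<1h) = 0.019/0.200 = 0.0950.
Difference = 0.012.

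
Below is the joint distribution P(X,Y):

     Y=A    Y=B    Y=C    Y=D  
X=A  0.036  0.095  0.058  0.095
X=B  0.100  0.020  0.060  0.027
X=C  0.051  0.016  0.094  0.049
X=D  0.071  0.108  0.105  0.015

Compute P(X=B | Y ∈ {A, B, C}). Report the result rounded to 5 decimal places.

P(Y=A) = 0.036 + 0.100 + 0.051 + 0.071 = 0.258.
P(Y=B) = 0.095 + 0.020 + 0.016 + 0.108 = 0.239.
P(Y=C) = 0.058 + 0.060 + 0.094 + 0.105 = 0.317.
P(Y ∈ {A, B, C}) = 0.258 + 0.239 + 0.317 = 0.814; P(X=B, Y ∈ {A, B, C}) = 0.100 + 0.020 + 0.060 = 0.180.
P(X=B | Y ∈ {A, B, C}) = 0.180/0.814 = 0.22113.

0.22113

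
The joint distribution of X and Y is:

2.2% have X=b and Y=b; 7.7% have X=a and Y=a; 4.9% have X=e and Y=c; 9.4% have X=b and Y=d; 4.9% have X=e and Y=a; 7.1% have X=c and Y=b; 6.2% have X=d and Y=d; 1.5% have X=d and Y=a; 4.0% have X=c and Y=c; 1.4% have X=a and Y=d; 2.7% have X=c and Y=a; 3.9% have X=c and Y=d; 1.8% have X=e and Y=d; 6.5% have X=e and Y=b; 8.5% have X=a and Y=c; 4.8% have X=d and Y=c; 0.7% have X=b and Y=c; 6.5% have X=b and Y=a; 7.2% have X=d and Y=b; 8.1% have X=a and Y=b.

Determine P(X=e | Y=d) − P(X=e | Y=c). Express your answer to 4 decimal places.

P(Y=d) = 0.014 + 0.094 + 0.039 + 0.062 + 0.018 = 0.227; P(X=e | Y=d) = 0.018/0.227 = 0.07930.
P(Y=c) = 0.085 + 0.007 + 0.040 + 0.048 + 0.049 = 0.229; P(X=e | Y=c) = 0.049/0.229 = 0.21397.
Difference = -0.1347.

-0.1347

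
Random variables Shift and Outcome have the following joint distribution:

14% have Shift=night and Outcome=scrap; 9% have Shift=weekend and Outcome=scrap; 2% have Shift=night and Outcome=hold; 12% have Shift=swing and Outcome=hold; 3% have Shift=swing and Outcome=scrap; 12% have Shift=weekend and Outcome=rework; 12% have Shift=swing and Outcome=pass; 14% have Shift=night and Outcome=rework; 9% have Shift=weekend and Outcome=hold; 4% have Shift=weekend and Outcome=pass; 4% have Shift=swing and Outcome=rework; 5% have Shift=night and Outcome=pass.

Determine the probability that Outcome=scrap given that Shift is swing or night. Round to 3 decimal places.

0.258

P(Shift=swing) = 0.12 + 0.04 + 0.03 + 0.12 = 0.31.
P(Shift=night) = 0.05 + 0.14 + 0.14 + 0.02 = 0.35.
P(Shift ∈ {swing, night}) = 0.31 + 0.35 = 0.66; P(Outcome=scrap, Shift ∈ {swing, night}) = 0.03 + 0.14 = 0.17.
P(Outcome=scrap | Shift ∈ {swing, night}) = 0.17/0.66 = 0.258.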